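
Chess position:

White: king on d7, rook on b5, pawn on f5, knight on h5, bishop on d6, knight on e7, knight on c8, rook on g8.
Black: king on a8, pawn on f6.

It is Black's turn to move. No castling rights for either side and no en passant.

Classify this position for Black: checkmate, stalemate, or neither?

Black to move; black king on a8.
In check: no.
King squares — a7: attacked by Nc8; b7: attacked by Rb5; b8: attacked by Rb5.
Legal moves for Black: none.
Not in check and no legal moves → stalemate.

stalemate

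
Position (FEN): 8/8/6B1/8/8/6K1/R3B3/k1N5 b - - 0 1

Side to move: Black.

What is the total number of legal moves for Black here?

Black to move; king on a1.
In check: yes, from the white rook on a2.
Legal moves: none.
Count: 0.

0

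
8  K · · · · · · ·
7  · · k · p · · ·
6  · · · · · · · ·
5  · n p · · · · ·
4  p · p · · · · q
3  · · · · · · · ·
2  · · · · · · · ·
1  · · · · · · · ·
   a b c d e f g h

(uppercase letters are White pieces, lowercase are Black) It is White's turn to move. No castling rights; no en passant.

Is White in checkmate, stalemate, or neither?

stalemate

White to move; white king on a8.
In check: no.
King squares — a7: attacked by Nb5; b7: attacked by Kc7; b8: attacked by Kc7.
Legal moves for White: none.
Not in check and no legal moves → stalemate.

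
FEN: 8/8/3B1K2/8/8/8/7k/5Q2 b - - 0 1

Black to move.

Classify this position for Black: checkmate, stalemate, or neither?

Black to move; black king on h2.
In check: yes, from the white bishop on d6.
King squares — g1: attacked by Qf1; h1: attacked by Qf1; g2: attacked by Qf1; g3: attacked by Bd6; h3: attacked by Qf1.
Legal moves for Black: none.
In check with no legal moves → checkmate.

checkmate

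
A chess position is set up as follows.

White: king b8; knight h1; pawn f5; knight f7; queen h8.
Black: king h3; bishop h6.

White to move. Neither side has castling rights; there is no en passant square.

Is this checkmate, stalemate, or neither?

White to move; white king on b8.
In check: no.
Legal moves for White include: Qg8, Qf8, Qe8, Qd8, Qc8, Qh7, Qg7, Qxh6+, Qf6, Qe5, Qd4, Qc3+, Qb2, Qa1, Kc8, Ka8, Kc7, Kb7, ... (list truncated; more exist).
White has legal moves and is not in check → neither.

neither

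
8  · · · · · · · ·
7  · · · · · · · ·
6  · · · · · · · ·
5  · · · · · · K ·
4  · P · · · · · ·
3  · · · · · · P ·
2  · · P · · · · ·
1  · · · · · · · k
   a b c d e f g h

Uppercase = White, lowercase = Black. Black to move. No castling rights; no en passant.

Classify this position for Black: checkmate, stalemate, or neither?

Black to move; black king on h1.
In check: no.
Legal moves for Black: Kh2, Kg2, Kg1.
Black has 3 legal moves and is not in check → neither.

neither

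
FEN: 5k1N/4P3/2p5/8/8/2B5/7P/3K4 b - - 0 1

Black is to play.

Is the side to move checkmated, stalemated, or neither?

neither

Black to move; black king on f8.
In check: yes, from the white pawn on e7.
Legal moves for Black: Kg8, Ke8, Kxe7.
Black is in check but has 3 legal moves → neither.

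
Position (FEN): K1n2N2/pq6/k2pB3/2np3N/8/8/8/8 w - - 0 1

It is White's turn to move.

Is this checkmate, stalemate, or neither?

checkmate

White to move; white king on a8.
In check: yes, from the black queen on b7.
King squares — a7: attacked by Ka6; b7: attacked by Nc5; b8: attacked by Qb7.
Legal moves for White: none.
In check with no legal moves → checkmate.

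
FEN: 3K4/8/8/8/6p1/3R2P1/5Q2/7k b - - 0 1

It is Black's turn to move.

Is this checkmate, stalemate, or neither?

stalemate

Black to move; black king on h1.
In check: no.
King squares — g1: attacked by Qf2; g2: attacked by Qf2; h2: attacked by Qf2.
Legal moves for Black: none.
Not in check and no legal moves → stalemate.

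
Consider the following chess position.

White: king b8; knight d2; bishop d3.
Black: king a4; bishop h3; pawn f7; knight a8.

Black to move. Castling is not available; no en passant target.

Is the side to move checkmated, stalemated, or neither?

neither

Black to move; black king on a4.
In check: no.
Legal moves for Black: Nc7, Nb6, Ka5, Kb4, Ka3, Bc8, Bd7, Be6, Bf5, Bg4, Bg2, Bf1, f6, f5.
Black has 14 legal moves and is not in check → neither.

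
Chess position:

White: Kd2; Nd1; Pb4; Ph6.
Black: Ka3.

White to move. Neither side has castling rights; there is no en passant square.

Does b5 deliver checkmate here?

After b5: black king on a3; in check: no.
Black is not in check, so this cannot be checkmate.

no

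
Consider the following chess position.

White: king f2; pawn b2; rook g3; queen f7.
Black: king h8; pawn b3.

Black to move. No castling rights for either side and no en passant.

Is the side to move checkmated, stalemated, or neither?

stalemate

Black to move; black king on h8.
In check: no.
King squares — g7: attacked by Rg3; h7: attacked by Qf7; g8: attacked by Rg3.
Legal moves for Black: none.
Not in check and no legal moves → stalemate.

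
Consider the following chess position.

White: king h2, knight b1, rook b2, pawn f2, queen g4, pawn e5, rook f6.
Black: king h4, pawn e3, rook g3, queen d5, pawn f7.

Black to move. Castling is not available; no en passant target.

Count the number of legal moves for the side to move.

2

Black to move; king on h4.
In check: yes, from the white queen on g4.
Legal moves: Kxg4, Rxg4.
Count: 2.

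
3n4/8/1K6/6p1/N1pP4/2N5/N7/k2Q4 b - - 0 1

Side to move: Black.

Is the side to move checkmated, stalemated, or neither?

Black to move; black king on a1.
In check: yes, from the white queen on d1.
King squares — b1: attacked by Qd1; a2: attacked by Nc3; b2: attacked by Na4.
Legal moves for Black: none.
In check with no legal moves → checkmate.

checkmate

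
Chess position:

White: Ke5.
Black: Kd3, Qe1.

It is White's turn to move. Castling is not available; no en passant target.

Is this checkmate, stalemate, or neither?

neither

White to move; white king on e5.
In check: yes, from the black queen on e1.
Legal moves for White: Kf6, Kd6, Kf5, Kd5, Kf4.
White is in check but has 5 legal moves → neither.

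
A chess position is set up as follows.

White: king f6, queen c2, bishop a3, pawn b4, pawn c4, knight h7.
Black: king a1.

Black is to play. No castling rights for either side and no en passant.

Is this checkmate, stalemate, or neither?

stalemate

Black to move; black king on a1.
In check: no.
King squares — b1: attacked by Qc2; a2: attacked by Qc2; b2: attacked by Qc2.
Legal moves for Black: none.
Not in check and no legal moves → stalemate.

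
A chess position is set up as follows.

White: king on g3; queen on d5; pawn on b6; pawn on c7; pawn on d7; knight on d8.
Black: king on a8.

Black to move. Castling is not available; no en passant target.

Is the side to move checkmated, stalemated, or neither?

Black to move; black king on a8.
In check: yes, from the white queen on d5.
King squares — a7: attacked by Pb6; b7: attacked by Qd5; b8: attacked by Pc7.
Legal moves for Black: none.
In check with no legal moves → checkmate.

checkmate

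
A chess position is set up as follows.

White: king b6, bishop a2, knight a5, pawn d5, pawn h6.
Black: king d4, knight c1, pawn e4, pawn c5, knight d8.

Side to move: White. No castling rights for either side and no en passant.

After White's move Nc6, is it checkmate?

After Nc6: black king on d4; in check: yes, from the white knight on c6.
Black has 4 legal replies: Ke3, Kd3, Kc3, Nxc6.
In check but a legal move exists → not checkmate.

no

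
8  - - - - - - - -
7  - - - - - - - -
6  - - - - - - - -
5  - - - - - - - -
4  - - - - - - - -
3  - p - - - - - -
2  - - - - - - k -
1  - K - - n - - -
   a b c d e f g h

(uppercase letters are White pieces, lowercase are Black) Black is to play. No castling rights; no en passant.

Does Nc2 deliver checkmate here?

no

After Nc2: white king on b1; in check: no.
White is not in check, so this cannot be checkmate.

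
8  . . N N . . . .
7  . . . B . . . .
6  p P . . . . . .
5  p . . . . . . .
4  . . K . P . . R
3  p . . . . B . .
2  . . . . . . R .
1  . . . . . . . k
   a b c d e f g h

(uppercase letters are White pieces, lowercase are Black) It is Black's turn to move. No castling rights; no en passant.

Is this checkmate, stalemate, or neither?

Black to move; black king on h1.
In check: yes, from the white rook on h4.
King squares — g1: attacked by Rg2; g2: attacked by Bf3; h2: attacked by Rg2.
Legal moves for Black: none.
In check with no legal moves → checkmate.

checkmate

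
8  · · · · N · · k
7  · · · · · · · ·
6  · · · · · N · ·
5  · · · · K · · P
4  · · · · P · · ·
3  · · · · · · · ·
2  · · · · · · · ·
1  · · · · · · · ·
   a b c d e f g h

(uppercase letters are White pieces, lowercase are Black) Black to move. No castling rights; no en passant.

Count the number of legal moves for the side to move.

Black to move; king on h8.
In check: no.
Legal moves: none.
Count: 0.

0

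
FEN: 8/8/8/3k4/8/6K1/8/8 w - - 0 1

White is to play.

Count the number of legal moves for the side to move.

8

White to move; king on g3.
In check: no.
Legal moves: Kh4, Kg4, Kf4, Kh3, Kf3, Kh2, Kg2, Kf2.
Count: 8.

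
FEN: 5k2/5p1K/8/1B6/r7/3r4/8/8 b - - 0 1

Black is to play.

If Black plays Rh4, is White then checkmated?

After Rh4: white king on h7; in check: yes, from the black rook on h4.
King squares — g6: attacked by Pf7; h6: attacked by Rh4; g7: attacked by Kf8; g8: attacked by Kf8; h8: attacked by Rh4.
White has no legal moves → checkmate.

yes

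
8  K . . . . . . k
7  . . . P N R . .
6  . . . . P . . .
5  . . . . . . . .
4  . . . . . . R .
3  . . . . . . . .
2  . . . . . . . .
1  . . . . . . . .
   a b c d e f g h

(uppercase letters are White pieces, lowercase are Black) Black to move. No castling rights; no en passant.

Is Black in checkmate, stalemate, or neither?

Black to move; black king on h8.
In check: no.
King squares — g7: attacked by Rg4; h7: attacked by Rf7; g8: attacked by Rg4.
Legal moves for Black: none.
Not in check and no legal moves → stalemate.

stalemate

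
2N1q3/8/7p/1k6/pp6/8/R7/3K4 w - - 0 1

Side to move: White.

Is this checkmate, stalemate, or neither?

White to move; white king on d1.
In check: no.
Legal moves for White: Ne7, Na7+, Nd6+, Nb6, Rxa4, Ra3, Rh2, Rg2, Rf2, Re2, Rd2, Rc2, Rb2, Ra1, Kd2, Kc2, Kc1.
White has 17 legal moves and is not in check → neither.

neither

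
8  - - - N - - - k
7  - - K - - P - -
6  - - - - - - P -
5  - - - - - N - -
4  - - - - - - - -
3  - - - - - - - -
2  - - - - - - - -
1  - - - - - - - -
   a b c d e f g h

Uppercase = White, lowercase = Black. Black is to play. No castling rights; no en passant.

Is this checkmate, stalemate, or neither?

stalemate

Black to move; black king on h8.
In check: no.
King squares — g7: attacked by Nf5; h7: attacked by Pg6; g8: attacked by Pf7.
Legal moves for Black: none.
Not in check and no legal moves → stalemate.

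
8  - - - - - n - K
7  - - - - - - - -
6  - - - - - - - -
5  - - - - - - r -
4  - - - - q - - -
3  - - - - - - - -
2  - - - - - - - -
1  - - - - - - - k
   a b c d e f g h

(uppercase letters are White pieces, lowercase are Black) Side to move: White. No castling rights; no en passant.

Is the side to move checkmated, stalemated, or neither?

stalemate

White to move; white king on h8.
In check: no.
King squares — g7: attacked by Rg5; h7: attacked by Qe4; g8: attacked by Rg5.
Legal moves for White: none.
Not in check and no legal moves → stalemate.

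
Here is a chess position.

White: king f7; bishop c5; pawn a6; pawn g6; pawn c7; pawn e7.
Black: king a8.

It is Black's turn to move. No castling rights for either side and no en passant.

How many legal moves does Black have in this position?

0

Black to move; king on a8.
In check: no.
Legal moves: none.
Count: 0.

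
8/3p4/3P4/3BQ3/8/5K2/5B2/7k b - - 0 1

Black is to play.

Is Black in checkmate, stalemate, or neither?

Black to move; black king on h1.
In check: no.
King squares — g1: attacked by Bf2; g2: attacked by Kf3; h2: attacked by Qe5.
Legal moves for Black: none.
Not in check and no legal moves → stalemate.

stalemate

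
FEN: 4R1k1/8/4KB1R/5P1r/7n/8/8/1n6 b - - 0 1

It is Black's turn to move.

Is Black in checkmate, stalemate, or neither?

checkmate

Black to move; black king on g8.
In check: yes, from the white rook on e8.
King squares — f7: attacked by Ke6; g7: attacked by Bf6; h7: attacked by Rh6; f8: attacked by Re8; h8: attacked by Bf6.
Legal moves for Black: none.
In check with no legal moves → checkmate.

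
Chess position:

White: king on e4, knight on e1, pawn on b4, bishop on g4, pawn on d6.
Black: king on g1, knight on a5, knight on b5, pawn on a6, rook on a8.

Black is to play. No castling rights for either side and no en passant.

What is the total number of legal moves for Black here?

22

Black to move; king on g1.
In check: no.
Legal moves: Rh8, Rg8, Rf8, Re8+, Rd8, Rc8, Rb8, Ra7, Nc7, Na7, Nxd6+, Nd4, Nc3+, Na3, Nb7, Nc6, Nc4, Nb3, Kh2, Kf2, Kh1, Kf1.
Count: 22.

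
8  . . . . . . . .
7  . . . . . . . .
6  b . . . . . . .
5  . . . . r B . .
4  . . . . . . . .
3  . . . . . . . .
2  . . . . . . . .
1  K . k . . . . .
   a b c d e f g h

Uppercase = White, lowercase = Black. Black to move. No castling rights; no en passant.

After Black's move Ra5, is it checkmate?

yes

After Ra5: white king on a1; in check: yes, from the black rook on a5.
King squares — b1: attacked by Kc1; a2: attacked by Ra5; b2: attacked by Kc1.
White has no legal moves → checkmate.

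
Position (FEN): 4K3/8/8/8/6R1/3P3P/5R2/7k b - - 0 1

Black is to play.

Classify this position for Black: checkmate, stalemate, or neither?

Black to move; black king on h1.
In check: no.
King squares — g1: attacked by Rg4; g2: attacked by Rf2; h2: attacked by Rf2.
Legal moves for Black: none.
Not in check and no legal moves → stalemate.

stalemate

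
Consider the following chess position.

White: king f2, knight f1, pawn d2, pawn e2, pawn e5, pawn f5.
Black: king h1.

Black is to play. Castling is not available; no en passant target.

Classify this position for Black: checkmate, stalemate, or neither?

stalemate

Black to move; black king on h1.
In check: no.
King squares — g1: attacked by Kf2; g2: attacked by Kf2; h2: attacked by Nf1.
Legal moves for Black: none.
Not in check and no legal moves → stalemate.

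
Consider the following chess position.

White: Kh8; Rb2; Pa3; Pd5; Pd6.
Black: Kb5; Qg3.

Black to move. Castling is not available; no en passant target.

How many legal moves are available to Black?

Black to move; king on b5.
In check: yes, from the white rook on b2.
Legal moves: Ka6, Kc5, Ka5, Kc4, Ka4, Qb3.
Count: 6.

6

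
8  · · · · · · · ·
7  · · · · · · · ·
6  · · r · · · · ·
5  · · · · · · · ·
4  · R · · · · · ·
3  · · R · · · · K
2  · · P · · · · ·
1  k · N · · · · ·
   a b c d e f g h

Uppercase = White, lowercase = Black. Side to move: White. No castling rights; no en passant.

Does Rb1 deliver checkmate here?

After Rb1: black king on a1; in check: yes, from the white rook on b1.
Black has 1 legal reply: Kxb1.
In check but a legal move exists → not checkmate.

no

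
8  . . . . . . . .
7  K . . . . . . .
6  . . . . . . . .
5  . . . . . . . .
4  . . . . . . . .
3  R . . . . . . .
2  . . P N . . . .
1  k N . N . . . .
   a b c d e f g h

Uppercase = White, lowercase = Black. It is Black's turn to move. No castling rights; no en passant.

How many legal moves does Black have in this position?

0

Black to move; king on a1.
In check: yes, from the white rook on a3.
Legal moves: none.
Count: 0.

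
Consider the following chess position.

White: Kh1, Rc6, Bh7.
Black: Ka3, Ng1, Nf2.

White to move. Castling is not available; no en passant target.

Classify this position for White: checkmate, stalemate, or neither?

neither

White to move; white king on h1.
In check: yes, from the black knight on f2.
King squares — g1: available; g2: available; h2: available.
Legal moves for White: Kh2, Kg2, Kxg1.
White is in check but has 3 legal moves → neither.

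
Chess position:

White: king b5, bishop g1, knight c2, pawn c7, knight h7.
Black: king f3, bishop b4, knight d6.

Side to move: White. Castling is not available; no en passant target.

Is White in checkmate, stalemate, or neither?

neither

White to move; white king on b5.
In check: yes, from the black knight on d6.
King squares — a4: available; b4: available; c4: attacked by Nd6; a5: attacked by Bb4; c5: attacked by Bb4; a6: available; b6: available; c6: available.
Legal moves for White: Kc6, Kb6, Ka6, Kxb4, Ka4.
White is in check but has 5 legal moves → neither.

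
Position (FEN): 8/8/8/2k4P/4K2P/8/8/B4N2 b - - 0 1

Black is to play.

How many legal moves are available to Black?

6

Black to move; king on c5.
In check: no.
Legal moves: Kd6, Kc6, Kb6, Kb5, Kc4, Kb4.
Count: 6.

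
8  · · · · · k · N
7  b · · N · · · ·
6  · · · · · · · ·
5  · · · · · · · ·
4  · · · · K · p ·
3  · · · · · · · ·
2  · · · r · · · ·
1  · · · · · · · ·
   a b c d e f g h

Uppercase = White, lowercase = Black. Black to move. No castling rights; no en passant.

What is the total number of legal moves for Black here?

Black to move; king on f8.
In check: yes, from the white knight on d7.
Legal moves: Kg8, Ke8, Kg7, Ke7, Rxd7.
Count: 5.

5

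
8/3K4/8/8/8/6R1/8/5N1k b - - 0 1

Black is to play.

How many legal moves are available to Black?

Black to move; king on h1.
In check: no.
Legal moves: none.
Count: 0.

0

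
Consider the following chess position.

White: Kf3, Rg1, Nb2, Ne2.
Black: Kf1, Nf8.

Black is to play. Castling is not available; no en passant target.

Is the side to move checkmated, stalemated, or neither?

Black to move; black king on f1.
In check: yes, from the white rook on g1.
King squares — e1: attacked by Rg1; g1: attacked by Ne2; e2: attacked by Kf3; f2: attacked by Kf3; g2: attacked by Rg1.
Legal moves for Black: none.
In check with no legal moves → checkmate.

checkmate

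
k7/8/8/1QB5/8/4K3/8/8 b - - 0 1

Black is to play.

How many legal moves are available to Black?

Black to move; king on a8.
In check: no.
Legal moves: none.
Count: 0.

0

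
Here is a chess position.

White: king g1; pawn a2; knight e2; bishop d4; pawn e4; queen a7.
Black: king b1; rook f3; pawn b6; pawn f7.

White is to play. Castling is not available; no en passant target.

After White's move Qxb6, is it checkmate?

no

After Qxb6: black king on b1; in check: yes, from the white queen on b6.
Black has 3 legal replies: Kc2, Kxa2, Rb3.
In check but a legal move exists → not checkmate.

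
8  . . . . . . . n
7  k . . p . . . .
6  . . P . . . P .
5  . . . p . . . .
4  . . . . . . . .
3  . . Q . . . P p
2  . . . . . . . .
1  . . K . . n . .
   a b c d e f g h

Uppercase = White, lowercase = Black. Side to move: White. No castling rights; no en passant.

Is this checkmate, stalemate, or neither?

neither

White to move; white king on c1.
In check: no.
Legal moves for White include: Qxh8, Qg7, Qf6, Qe5, Qc5+, Qa5+, Qd4+, Qc4, Qb4, Qf3, Qe3+, Qd3, Qb3, Qa3+, Qd2, Qc2, Qb2, Qe1, ... (list truncated; more exist).
White has legal moves and is not in check → neither.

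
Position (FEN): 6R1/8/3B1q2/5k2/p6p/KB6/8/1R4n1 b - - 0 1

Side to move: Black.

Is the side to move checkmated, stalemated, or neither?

Black to move; black king on f5.
In check: no.
Legal moves for Black include: Qh8, Qf8, Qd8, Qg7, Qf7, Qe7, Qh6, Qg6, Qe6, Qxd6+, Qg5, Qe5, Qd4, Qc3, Qb2+, Qa1+, Ke4, Nh3, ... (list truncated; more exist).
Black has legal moves and is not in check → neither.

neither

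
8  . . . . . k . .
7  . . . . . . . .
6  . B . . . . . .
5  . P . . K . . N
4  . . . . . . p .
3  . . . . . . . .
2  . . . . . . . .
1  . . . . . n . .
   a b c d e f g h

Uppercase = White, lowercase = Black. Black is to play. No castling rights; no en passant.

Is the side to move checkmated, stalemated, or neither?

neither

Black to move; black king on f8.
In check: no.
Legal moves for Black: Kg8, Ke8, Kf7, Ke7, Ng3, Ne3, Nh2, Nd2, g3.
Black has 9 legal moves and is not in check → neither.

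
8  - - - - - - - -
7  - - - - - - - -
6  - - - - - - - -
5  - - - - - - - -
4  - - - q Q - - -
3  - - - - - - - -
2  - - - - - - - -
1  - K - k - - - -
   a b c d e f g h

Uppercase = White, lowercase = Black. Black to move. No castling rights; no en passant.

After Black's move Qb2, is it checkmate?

After Qb2: white king on b1; in check: yes, from the black queen on b2.
White has 1 legal reply: Kxb2.
In check but a legal move exists → not checkmate.

no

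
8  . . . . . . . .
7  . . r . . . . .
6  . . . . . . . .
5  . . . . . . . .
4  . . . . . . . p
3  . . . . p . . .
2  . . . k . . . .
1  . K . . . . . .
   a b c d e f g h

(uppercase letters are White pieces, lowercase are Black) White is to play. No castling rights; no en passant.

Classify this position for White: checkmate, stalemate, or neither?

White to move; white king on b1.
In check: no.
Legal moves for White: Kb2, Ka2, Ka1.
White has 3 legal moves and is not in check → neither.

neither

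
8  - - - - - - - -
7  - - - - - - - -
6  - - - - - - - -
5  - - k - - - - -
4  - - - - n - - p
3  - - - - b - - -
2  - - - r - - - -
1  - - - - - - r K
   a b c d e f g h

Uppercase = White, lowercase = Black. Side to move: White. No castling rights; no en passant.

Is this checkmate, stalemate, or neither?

checkmate

White to move; white king on h1.
In check: yes, from the black rook on g1.
King squares — g1: attacked by Be3; g2: attacked by Rg1; h2: attacked by Rd2.
Legal moves for White: none.
In check with no legal moves → checkmate.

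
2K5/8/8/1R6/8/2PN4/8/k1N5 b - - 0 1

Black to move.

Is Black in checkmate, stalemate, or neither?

Black to move; black king on a1.
In check: no.
King squares — b1: attacked by Rb5; a2: attacked by Nc1; b2: attacked by Nd3.
Legal moves for Black: none.
Not in check and no legal moves → stalemate.

stalemate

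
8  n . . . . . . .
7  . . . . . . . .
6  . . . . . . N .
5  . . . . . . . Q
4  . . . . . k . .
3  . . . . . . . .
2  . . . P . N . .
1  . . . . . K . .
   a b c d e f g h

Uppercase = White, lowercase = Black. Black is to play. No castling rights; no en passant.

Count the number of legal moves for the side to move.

1

Black to move; king on f4.
In check: yes, from the white knight on g6.
Legal moves: Kg3.
Count: 1.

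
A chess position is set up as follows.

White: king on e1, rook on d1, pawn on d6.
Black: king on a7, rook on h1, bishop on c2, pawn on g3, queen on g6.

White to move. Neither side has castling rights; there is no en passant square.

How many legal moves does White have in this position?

2

White to move; king on e1.
In check: yes, from the black rook on h1.
Legal moves: Ke2, Kd2.
Count: 2.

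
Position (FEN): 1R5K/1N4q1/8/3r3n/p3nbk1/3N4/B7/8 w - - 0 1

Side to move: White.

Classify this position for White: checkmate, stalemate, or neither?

checkmate

White to move; white king on h8.
In check: yes, from the black queen on g7.
King squares — g7: attacked by Nh5; h7: attacked by Qg7; g8: attacked by Qg7.
Legal moves for White: none.
In check with no legal moves → checkmate.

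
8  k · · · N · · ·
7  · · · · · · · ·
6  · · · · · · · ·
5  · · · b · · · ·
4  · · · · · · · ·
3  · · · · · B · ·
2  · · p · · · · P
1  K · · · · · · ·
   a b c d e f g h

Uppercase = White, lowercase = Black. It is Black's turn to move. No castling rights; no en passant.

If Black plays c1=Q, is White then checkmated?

yes

After c1=Q: white king on a1; in check: yes, from the black queen on c1.
King squares — b1: attacked by Qc1; a2: attacked by Bd5; b2: attacked by Qc1.
White has no legal moves → checkmate.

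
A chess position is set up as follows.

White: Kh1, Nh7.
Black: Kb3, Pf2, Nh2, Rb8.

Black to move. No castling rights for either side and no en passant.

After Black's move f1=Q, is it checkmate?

After f1=Q: white king on h1; in check: yes, from the black queen on f1.
White has 1 legal reply: Kxh2.
In check but a legal move exists → not checkmate.

no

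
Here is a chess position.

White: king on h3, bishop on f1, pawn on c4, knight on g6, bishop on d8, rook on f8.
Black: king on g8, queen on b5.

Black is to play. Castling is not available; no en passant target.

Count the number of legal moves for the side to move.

2

Black to move; king on g8.
In check: yes, from the white rook on f8.
Legal moves: Kh7, Kg7.
Count: 2.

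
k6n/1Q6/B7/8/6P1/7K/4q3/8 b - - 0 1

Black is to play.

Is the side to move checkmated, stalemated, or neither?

Black to move; black king on a8.
In check: yes, from the white queen on b7.
King squares — a7: attacked by Qb7; b7: attacked by Ba6; b8: attacked by Qb7.
Legal moves for Black: none.
In check with no legal moves → checkmate.

checkmate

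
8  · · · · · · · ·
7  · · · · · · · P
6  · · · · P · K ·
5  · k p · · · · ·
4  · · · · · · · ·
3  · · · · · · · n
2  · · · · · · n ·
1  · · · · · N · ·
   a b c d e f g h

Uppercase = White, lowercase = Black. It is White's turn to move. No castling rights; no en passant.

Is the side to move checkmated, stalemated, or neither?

White to move; white king on g6.
In check: no.
Legal moves for White: Kg7, Kf7, Kh6, Kf6, Kh5, Kf5, Ng3, Ne3, Nh2, Nd2, h8=Q, h8=R, h8=B, h8=N, e7.
White has 15 legal moves and is not in check → neither.

neither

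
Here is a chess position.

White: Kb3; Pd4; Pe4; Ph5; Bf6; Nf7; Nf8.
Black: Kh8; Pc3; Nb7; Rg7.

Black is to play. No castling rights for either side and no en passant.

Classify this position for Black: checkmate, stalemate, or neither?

neither

Black to move; black king on h8.
In check: yes, from the white knight on f7.
King squares — g7: own rook; h7: attacked by Nf8; g8: available.
Legal moves for Black: Kg8.
Black is in check but has 1 legal move → neither.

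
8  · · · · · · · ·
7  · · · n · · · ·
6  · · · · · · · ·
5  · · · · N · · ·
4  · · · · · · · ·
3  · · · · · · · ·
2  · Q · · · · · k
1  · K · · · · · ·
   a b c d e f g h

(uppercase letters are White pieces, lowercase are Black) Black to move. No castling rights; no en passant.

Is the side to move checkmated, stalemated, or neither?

Black to move; black king on h2.
In check: yes, from the white queen on b2.
Legal moves for Black: Kh3, Kg3, Kh1, Kg1.
Black is in check but has 4 legal moves → neither.

neither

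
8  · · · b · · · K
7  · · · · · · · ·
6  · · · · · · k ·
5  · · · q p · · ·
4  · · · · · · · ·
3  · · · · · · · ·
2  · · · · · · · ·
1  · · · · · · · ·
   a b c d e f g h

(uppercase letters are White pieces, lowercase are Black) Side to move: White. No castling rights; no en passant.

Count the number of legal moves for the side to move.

White to move; king on h8.
In check: no.
Legal moves: none.
Count: 0.

0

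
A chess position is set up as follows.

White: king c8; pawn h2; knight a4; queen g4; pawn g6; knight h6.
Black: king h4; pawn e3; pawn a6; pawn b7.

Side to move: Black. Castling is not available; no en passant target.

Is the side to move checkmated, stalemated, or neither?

Black to move; black king on h4.
In check: yes, from the white queen on g4.
King squares — g3: attacked by Ph2; h3: attacked by Qg4; g4: attacked by Nh6; g5: attacked by Qg4; h5: attacked by Qg4.
Legal moves for Black: none.
In check with no legal moves → checkmate.

checkmate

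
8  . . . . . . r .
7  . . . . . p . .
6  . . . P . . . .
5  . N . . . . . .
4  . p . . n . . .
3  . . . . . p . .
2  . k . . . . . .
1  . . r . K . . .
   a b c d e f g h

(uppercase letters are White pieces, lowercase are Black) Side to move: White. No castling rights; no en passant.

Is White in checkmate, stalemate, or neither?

checkmate

White to move; white king on e1.
In check: yes, from the black rook on c1.
King squares — d1: attacked by Rc1; f1: attacked by Rc1; d2: attacked by Ne4; e2: attacked by Pf3; f2: attacked by Ne4.
Legal moves for White: none.
In check with no legal moves → checkmate.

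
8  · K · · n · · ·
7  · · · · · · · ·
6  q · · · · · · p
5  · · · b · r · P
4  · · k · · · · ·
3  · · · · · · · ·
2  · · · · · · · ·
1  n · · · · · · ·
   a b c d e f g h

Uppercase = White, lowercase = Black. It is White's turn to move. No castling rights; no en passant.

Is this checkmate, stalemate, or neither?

White to move; white king on b8.
In check: no.
King squares — a7: attacked by Qa6; b7: attacked by Bd5; c7: attacked by Ne8; a8: attacked by Bd5; c8: attacked by Qa6.
Legal moves for White: none.
Not in check and no legal moves → stalemate.

stalemate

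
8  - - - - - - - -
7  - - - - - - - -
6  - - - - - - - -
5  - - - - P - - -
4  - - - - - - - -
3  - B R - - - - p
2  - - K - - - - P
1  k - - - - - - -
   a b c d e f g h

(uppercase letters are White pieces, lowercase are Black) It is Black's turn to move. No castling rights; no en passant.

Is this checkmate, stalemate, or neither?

stalemate

Black to move; black king on a1.
In check: no.
King squares — b1: attacked by Kc2; a2: attacked by Bb3; b2: attacked by Kc2.
Legal moves for Black: none.
Not in check and no legal moves → stalemate.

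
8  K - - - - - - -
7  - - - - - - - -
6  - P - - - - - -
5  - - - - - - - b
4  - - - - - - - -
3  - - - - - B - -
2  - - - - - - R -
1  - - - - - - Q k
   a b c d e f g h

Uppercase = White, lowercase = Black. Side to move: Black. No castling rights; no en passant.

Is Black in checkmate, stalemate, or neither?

checkmate

Black to move; black king on h1.
In check: yes, from the white queen on g1.
King squares — g1: attacked by Rg2; g2: attacked by Qg1; h2: attacked by Qg1.
Legal moves for Black: none.
In check with no legal moves → checkmate.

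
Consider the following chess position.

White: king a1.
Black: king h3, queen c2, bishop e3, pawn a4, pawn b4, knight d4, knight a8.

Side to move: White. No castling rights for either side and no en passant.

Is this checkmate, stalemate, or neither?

White to move; white king on a1.
In check: no.
King squares — b1: attacked by Qc2; a2: attacked by Qc2; b2: attacked by Qc2.
Legal moves for White: none.
Not in check and no legal moves → stalemate.

stalemate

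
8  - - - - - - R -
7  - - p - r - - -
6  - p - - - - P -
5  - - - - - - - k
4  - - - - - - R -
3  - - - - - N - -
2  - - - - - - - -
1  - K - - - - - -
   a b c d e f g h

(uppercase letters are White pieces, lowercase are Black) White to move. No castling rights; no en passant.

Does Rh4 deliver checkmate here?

yes

After Rh4: black king on h5; in check: yes, from the white rook on h4.
King squares — g4: attacked by Rh4; h4: attacked by Nf3; g5: attacked by Nf3; g6: attacked by Rg8; h6: attacked by Rh4.
Black has no legal moves → checkmate.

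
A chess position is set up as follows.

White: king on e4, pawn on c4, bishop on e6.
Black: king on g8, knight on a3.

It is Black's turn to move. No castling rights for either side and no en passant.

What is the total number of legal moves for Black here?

4

Black to move; king on g8.
In check: yes, from the white bishop on e6.
Legal moves: Kh8, Kf8, Kh7, Kg7.
Count: 4.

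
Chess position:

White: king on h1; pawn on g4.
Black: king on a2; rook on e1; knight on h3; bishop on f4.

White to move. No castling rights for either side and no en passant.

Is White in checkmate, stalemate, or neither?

White to move; white king on h1.
In check: yes, from the black rook on e1.
Legal moves for White: Kg2.
White is in check but has 1 legal move → neither.

neither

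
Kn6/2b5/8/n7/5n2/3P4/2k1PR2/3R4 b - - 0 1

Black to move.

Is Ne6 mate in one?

no

After Ne6: white king on a8; in check: no.
White is not in check, so this cannot be checkmate.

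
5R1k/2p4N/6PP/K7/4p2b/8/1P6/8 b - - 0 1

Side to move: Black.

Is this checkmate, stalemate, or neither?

Black to move; black king on h8.
In check: yes, from the white rook on f8.
King squares — g7: attacked by Ph6; h7: attacked by Pg6; g8: attacked by Rf8.
Legal moves for Black: none.
In check with no legal moves → checkmate.

checkmate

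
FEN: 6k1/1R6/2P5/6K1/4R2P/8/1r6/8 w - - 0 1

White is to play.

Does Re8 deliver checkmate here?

After Re8: black king on g8; in check: yes, from the white rook on e8.
King squares — f7: attacked by Rb7; g7: attacked by Rb7; h7: attacked by Rb7; f8: attacked by Re8; h8: attacked by Re8.
Black has no legal moves → checkmate.

yes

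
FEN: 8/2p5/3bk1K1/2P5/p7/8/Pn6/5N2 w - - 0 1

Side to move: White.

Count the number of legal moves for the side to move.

White to move; king on g6.
In check: no.
Legal moves: Kh7, Kg7, Kh6, Kh5, Kg5, Ng3, Ne3, Nh2, Nd2, cxd6, c6, a3.
Count: 12.

12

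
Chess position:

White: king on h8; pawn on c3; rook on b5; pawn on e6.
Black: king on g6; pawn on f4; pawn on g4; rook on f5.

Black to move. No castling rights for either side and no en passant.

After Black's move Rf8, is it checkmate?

After Rf8: white king on h8; in check: yes, from the black rook on f8.
King squares — g7: attacked by Kg6; h7: attacked by Kg6; g8: attacked by Rf8.
White has no legal moves → checkmate.

yes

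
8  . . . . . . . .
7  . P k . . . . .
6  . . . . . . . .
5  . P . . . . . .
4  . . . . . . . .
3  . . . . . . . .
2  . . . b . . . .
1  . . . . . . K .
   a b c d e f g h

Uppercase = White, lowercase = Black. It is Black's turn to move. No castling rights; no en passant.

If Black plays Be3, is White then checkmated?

no

After Be3: white king on g1; in check: yes, from the black bishop on e3.
White has 4 legal replies: Kh2, Kg2, Kh1, Kf1.
In check but a legal move exists → not checkmate.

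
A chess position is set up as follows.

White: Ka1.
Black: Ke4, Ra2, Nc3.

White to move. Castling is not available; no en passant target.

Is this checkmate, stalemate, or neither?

White to move; white king on a1.
In check: yes, from the black rook on a2.
King squares — b1: attacked by Nc3; a2: attacked by Nc3; b2: attacked by Ra2.
Legal moves for White: none.
In check with no legal moves → checkmate.

checkmate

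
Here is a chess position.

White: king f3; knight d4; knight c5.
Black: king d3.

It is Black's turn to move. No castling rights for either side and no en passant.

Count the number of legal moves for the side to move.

Black to move; king on d3.
In check: yes, from the white knight on c5.
Legal moves: Kxd4, Kc4, Kc3, Kd2.
Count: 4.

4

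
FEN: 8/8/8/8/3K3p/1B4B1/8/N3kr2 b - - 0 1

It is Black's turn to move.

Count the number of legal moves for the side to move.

4

Black to move; king on e1.
In check: yes, from the white bishop on g3.
Legal moves: Ke2, Kd2, Rf2, hxg3.
Count: 4.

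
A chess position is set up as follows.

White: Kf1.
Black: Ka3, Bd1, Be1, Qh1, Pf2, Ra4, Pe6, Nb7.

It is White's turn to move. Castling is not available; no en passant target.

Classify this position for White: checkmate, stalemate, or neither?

checkmate

White to move; white king on f1.
In check: yes, from the black queen on h1.
King squares — e1: attacked by Qh1; g1: attacked by Qh1; e2: attacked by Bd1; f2: attacked by Be1; g2: attacked by Qh1.
Legal moves for White: none.
In check with no legal moves → checkmate.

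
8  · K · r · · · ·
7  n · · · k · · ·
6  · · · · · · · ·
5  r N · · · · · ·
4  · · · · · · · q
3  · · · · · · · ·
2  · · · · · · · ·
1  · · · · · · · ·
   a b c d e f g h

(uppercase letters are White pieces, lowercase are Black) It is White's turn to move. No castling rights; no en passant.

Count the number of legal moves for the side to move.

White to move; king on b8.
In check: yes, from the black rook on d8.
Legal moves: Kc7, Kb7.
Count: 2.

2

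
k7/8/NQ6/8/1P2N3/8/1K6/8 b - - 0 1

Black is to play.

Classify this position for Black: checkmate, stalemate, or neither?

stalemate

Black to move; black king on a8.
In check: no.
King squares — a7: attacked by Qb6; b7: attacked by Qb6; b8: attacked by Na6.
Legal moves for Black: none.
Not in check and no legal moves → stalemate.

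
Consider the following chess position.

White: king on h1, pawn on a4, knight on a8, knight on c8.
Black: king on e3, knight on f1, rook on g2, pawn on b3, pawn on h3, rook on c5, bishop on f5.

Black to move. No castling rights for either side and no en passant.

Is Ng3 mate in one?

After Ng3: white king on h1; in check: yes, from the black knight on g3.
King squares — g1: attacked by Rg2; g2: attacked by Ph3; h2: attacked by Rg2.
White has no legal moves → checkmate.

yes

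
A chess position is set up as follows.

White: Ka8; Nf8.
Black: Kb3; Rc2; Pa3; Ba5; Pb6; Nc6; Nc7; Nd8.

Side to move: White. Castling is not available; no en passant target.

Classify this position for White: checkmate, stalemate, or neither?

checkmate

White to move; white king on a8.
In check: yes, from the black knight on c7.
King squares — a7: attacked by Nc6; b7: attacked by Nd8; b8: attacked by Nc6.
Legal moves for White: none.
In check with no legal moves → checkmate.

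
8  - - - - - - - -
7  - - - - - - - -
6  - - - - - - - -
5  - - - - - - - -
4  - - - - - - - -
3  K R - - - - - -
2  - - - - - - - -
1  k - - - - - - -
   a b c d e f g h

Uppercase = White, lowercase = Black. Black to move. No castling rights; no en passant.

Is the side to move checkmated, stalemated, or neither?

Black to move; black king on a1.
In check: no.
King squares — b1: attacked by Rb3; a2: attacked by Ka3; b2: attacked by Ka3.
Legal moves for Black: none.
Not in check and no legal moves → stalemate.

stalemate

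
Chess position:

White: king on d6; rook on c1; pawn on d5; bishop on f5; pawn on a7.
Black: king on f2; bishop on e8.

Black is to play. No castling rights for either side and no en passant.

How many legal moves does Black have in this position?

12

Black to move; king on f2.
In check: no.
Legal moves: Bf7, Bd7, Bg6, Bc6, Bh5, Bb5, Ba4, Kg3, Kf3, Ke3, Kg2, Ke2.
Count: 12.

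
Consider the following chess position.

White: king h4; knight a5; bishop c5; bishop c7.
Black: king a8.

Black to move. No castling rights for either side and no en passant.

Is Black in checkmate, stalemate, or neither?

Black to move; black king on a8.
In check: no.
King squares — a7: attacked by Bc5; b7: attacked by Na5; b8: attacked by Bc7.
Legal moves for Black: none.
Not in check and no legal moves → stalemate.

stalemate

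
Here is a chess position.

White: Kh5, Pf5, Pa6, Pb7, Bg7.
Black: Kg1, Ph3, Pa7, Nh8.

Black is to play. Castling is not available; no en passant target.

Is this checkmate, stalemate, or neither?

neither

Black to move; black king on g1.
In check: no.
Legal moves for Black: Nf7, Ng6, Kh2, Kg2, Kf2, Kh1, Kf1, h2.
Black has 8 legal moves and is not in check → neither.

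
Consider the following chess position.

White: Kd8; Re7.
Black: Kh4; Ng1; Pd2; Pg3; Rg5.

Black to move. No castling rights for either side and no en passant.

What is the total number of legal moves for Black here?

Black to move; king on h4.
In check: no.
Legal moves: Rg8+, Rg7, Rg6, Rh5, Rf5, Re5, Rd5+, Rc5, Rb5, Ra5, Rg4, Kh5, Kg4, Kh3, Nh3, Nf3, Ne2, g2, d1=Q+, d1=R+, d1=B, d1=N.
Count: 22.

22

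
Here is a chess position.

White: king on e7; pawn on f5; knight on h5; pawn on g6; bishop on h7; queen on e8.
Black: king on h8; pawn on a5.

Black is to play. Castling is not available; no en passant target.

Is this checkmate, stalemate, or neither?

Black to move; black king on h8.
In check: yes, from the white queen on e8.
King squares — g7: attacked by Nh5; h7: attacked by Pg6; g8: attacked by Bh7.
Legal moves for Black: none.
In check with no legal moves → checkmate.

checkmate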